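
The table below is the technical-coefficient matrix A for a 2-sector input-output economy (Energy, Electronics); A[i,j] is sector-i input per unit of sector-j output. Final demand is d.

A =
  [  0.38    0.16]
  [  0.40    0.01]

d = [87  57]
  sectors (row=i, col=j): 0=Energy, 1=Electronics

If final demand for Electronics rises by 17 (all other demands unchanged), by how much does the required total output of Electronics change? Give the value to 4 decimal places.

Form M = I − A:
  [  0.62   -0.16]
  [ -0.40    0.99]
Leontief inverse L = M⁻¹:
  [  1.8007    0.2910]
  [  0.7275    1.1277]
Total output x = L · d:
  x_0 = 1.8007·87 + 0.2910·57 = 173.2448
  x_1 = 0.7275·87 + 1.1277·57 = 127.5737
Δx_1 = L[1,1] · Δd_1 = 1.1277 · 17 = 19.1706

19.1706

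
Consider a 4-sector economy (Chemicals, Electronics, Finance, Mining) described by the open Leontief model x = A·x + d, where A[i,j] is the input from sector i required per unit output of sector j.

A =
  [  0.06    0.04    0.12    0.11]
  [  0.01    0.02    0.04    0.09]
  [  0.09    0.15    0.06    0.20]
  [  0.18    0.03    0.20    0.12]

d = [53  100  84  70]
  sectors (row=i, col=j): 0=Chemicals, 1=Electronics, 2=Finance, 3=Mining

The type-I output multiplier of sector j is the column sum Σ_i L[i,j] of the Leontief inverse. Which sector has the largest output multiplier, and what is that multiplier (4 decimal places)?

Mining (1.8731)

Form M = I − A:
  [  0.94   -0.04   -0.12   -0.11]
  [ -0.01    0.98   -0.04   -0.09]
  [ -0.09   -0.15    0.94   -0.20]
  [ -0.18   -0.03   -0.20    0.88]
Leontief inverse L = M⁻¹:
  [  1.1191    0.0801    0.1868    0.1905]
  [  0.0431    1.0379    0.0771    0.1291]
  [  0.1713    0.1937    1.1587    0.3046]
  [  0.2693    0.0958    0.3042    1.2490]
Total output x = L · d:
  x_0 = 1.1191·53 + 0.0801·100 + 0.1868·84 + 0.1905·70 = 96.3484
  x_1 = 0.0431·53 + 1.0379·100 + 0.0771·84 + 0.1291·70 = 121.5943
  x_2 = 0.1713·53 + 0.1937·100 + 1.1587·84 + 0.3046·70 = 147.1028
  x_3 = 0.2693·53 + 0.0958·100 + 0.3042·84 + 1.2490·70 = 136.8308
Output multipliers (column sums of L):
  Chemicals: 1.6028
  Electronics: 1.4075
  Finance: 1.7269
  Mining: 1.8731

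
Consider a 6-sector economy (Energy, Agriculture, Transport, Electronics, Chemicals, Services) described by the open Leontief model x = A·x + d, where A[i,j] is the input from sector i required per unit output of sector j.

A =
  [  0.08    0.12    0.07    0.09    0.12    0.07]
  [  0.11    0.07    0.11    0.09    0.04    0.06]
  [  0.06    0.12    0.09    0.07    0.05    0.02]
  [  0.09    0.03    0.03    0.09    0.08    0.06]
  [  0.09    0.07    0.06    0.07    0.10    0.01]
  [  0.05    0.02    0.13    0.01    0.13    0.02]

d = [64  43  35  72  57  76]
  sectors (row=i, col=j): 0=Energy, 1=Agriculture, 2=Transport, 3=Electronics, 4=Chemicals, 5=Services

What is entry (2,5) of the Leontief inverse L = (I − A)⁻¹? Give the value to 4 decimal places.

L[2,5] = 0.0518

Form M = I − A:
  [  0.92   -0.12   -0.07   -0.09   -0.12   -0.07]
  [ -0.11    0.93   -0.11   -0.09   -0.04   -0.06]
  [ -0.06   -0.12    0.91   -0.07   -0.05   -0.02]
  [ -0.09   -0.03   -0.03    0.91   -0.08   -0.06]
  [ -0.09   -0.07   -0.06   -0.07    0.90   -0.01]
  [ -0.05   -0.02   -0.13   -0.01   -0.13    0.98]
Leontief inverse L = M⁻¹:
  [  1.1609    0.1915    0.1467    0.1618    0.2017    0.1096]
  [  0.1787    1.1366    0.1774    0.1534    0.1118    0.0965]
  [  0.1217    0.1771    1.1483    0.1267    0.1066    0.0518]
  [  0.1446    0.0782    0.0800    1.1389    0.1411    0.0879]
  [  0.1505    0.1263    0.1132    0.1258    1.1601    0.0403]
  [  0.1005    0.0740    0.1793    0.0565    0.1820    1.0411]
Total output x = L · d:
  x_0 = 1.1609·64 + 0.1915·43 + 0.1467·35 + 0.1618·72 + 0.2017·57 + 0.1096·76 = 119.1405
  x_1 = 0.1787·64 + 1.1366·43 + 0.1774·35 + 0.1534·72 + 0.1118·57 + 0.0965·76 = 91.2648
  x_2 = 0.1217·64 + 0.1771·43 + 1.1483·35 + 0.1267·72 + 0.1066·57 + 0.0518·76 = 74.7281
  x_3 = 0.1446·64 + 0.0782·43 + 0.0800·35 + 1.1389·72 + 0.1411·57 + 0.0879·76 = 112.1438
  x_4 = 0.1505·64 + 0.1263·43 + 0.1132·35 + 0.1258·72 + 1.1601·57 + 0.0403·76 = 97.2661
  x_5 = 0.1005·64 + 0.0740·43 + 0.1793·35 + 0.0565·72 + 0.1820·57 + 1.0411·76 = 109.4520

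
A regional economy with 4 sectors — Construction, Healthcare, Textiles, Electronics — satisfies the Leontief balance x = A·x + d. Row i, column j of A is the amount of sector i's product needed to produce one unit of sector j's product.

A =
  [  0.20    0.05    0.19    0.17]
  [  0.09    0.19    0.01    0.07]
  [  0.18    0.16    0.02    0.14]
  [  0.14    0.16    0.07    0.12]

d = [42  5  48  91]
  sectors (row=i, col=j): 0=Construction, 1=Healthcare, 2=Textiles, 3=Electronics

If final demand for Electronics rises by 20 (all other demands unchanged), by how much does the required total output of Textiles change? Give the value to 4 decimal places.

Form M = I − A:
  [  0.80   -0.05   -0.19   -0.17]
  [ -0.09    0.81   -0.01   -0.07]
  [ -0.18   -0.16    0.98   -0.14]
  [ -0.14   -0.16   -0.07    0.88]
Leontief inverse L = M⁻¹:
  [  1.3992    0.2111    0.2973    0.3344]
  [  0.1839    1.2867    0.0593    0.1473]
  [  0.3273    0.2904    1.1056    0.2622]
  [  0.2821    0.2906    0.1460    1.2372]
Total output x = L · d:
  x_0 = 1.3992·42 + 0.2111·5 + 0.2973·48 + 0.3344·91 = 104.5207
  x_1 = 0.1839·42 + 1.2867·5 + 0.0593·48 + 0.1473·91 = 30.4083
  x_2 = 0.3273·42 + 0.2904·5 + 1.1056·48 + 0.2622·91 = 92.1268
  x_3 = 0.2821·42 + 0.2906·5 + 0.1460·48 + 1.2372·91 = 132.8944
Δx_2 = L[2,3] · Δd_3 = 0.2622 · 20 = 5.2442

5.2442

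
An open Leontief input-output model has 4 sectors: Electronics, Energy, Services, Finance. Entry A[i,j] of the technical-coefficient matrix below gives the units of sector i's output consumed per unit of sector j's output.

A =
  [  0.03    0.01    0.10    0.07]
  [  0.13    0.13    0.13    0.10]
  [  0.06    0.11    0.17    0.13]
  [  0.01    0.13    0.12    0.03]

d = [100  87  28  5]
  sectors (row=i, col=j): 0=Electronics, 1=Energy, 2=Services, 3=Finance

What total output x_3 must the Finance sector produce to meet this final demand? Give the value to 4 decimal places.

Form M = I − A:
  [  0.97   -0.01   -0.10   -0.07]
  [ -0.13    0.87   -0.13   -0.10]
  [ -0.06   -0.11    0.83   -0.13]
  [ -0.01   -0.13   -0.12    0.97]
Leontief inverse L = M⁻¹:
  [  1.0472    0.0457    0.1478    0.1001]
  [  0.1779    1.2064    0.2348    0.1687]
  [  0.1068    0.1923    1.2765    0.1986]
  [  0.0479    0.1859    0.1909    1.0791]
Total output x = L · d:
  x_0 = 1.0472·100 + 0.0457·87 + 0.1478·28 + 0.1001·5 = 113.3353
  x_1 = 0.1779·100 + 1.2064·87 + 0.2348·28 + 0.1687·5 = 130.1639
  x_2 = 0.1068·100 + 0.1923·87 + 1.2765·28 + 0.1986·5 = 64.1440
  x_3 = 0.0479·100 + 0.1859·87 + 0.1909·28 + 1.0791·5 = 31.7030

31.7030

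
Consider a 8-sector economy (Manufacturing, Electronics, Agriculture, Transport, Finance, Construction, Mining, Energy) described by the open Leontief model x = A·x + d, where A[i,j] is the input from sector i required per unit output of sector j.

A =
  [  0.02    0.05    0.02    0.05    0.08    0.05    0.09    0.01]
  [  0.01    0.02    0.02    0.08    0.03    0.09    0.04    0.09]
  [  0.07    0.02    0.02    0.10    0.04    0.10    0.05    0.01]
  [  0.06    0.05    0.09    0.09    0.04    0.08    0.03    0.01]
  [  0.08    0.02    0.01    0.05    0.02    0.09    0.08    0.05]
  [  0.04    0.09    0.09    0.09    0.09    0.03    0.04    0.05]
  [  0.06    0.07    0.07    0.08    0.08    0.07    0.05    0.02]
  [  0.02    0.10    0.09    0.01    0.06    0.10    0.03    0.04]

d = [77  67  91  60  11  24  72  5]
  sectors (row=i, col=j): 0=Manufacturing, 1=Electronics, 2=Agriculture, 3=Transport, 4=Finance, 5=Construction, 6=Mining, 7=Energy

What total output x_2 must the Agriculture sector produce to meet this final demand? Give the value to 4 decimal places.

Form M = I − A:
  [  0.98   -0.05   -0.02   -0.05   -0.08   -0.05   -0.09   -0.01]
  [ -0.01    0.98   -0.02   -0.08   -0.03   -0.09   -0.04   -0.09]
  [ -0.07   -0.02    0.98   -0.10   -0.04   -0.10   -0.05   -0.01]
  [ -0.06   -0.05   -0.09    0.91   -0.04   -0.08   -0.03   -0.01]
  [ -0.08   -0.02   -0.01   -0.05    0.98   -0.09   -0.08   -0.05]
  [ -0.04   -0.09   -0.09   -0.09   -0.09    0.97   -0.04   -0.05]
  [ -0.06   -0.07   -0.07   -0.08   -0.08   -0.07    0.95   -0.02]
  [ -0.02   -0.10   -0.09   -0.01   -0.06   -0.10   -0.03    0.96]
Leontief inverse L = M⁻¹:
  [  1.0530    0.0837    0.0546    0.0987    0.1161    0.0991    0.1243    0.0342]
  [  0.0413    1.0615    0.0635    0.1279    0.0695    0.1411    0.0714    0.1144]
  [  0.1050    0.0602    1.0621    0.1553    0.0832    0.1508    0.0877    0.0334]
  [  0.0983    0.0896    0.1315    1.1515    0.0838    0.1384    0.0704    0.0358]
  [  0.1118    0.0624    0.0517    0.1007    1.0646    0.1400    0.1170    0.0738]
  [  0.0836    0.1335    0.1351    0.1561    0.1361    1.1018    0.0860    0.0827]
  [  0.1023    0.1135    0.1145    0.1455    0.1275    0.1358    1.0958    0.0510]
  [  0.0560    0.1402    0.1296    0.0690    0.1030    0.1601    0.0695    1.0726]
Total output x = L · d:
  x_0 = 1.0530·77 + 0.0837·67 + 0.0546·91 + 0.0987·60 + 0.1161·11 + 0.0991·24 + 0.1243·72 + 0.0342·5 = 110.3568
  x_1 = 0.0413·77 + 1.0615·67 + 0.0635·91 + 0.1279·60 + 0.0695·11 + 0.1411·24 + 0.0714·72 + 0.1144·5 = 97.6186
  x_2 = 0.1050·77 + 0.0602·67 + 1.0621·91 + 0.1553·60 + 0.0832·11 + 0.1508·24 + 0.0877·72 + 0.0334·5 = 129.0979
  x_3 = 0.0983·77 + 0.0896·67 + 0.1315·91 + 1.1515·60 + 0.0838·11 + 0.1384·24 + 0.0704·72 + 0.0358·5 = 104.1179
  x_4 = 0.1118·77 + 0.0624·67 + 0.0517·91 + 0.1007·60 + 1.0646·11 + 0.1400·24 + 0.1170·72 + 0.0738·5 = 47.3936
  x_5 = 0.0836·77 + 0.1335·67 + 0.1351·91 + 0.1561·60 + 0.1361·11 + 1.1018·24 + 0.0860·72 + 0.0827·5 = 71.5895
  x_6 = 0.1023·77 + 0.1135·67 + 0.1145·91 + 0.1455·60 + 0.1275·11 + 0.1358·24 + 1.0958·72 + 0.0510·5 = 118.4457
  x_7 = 0.0560·77 + 0.1402·67 + 0.1296·91 + 0.0690·60 + 0.1030·11 + 0.1601·24 + 0.0695·72 + 1.0726·5 = 44.9843

129.0979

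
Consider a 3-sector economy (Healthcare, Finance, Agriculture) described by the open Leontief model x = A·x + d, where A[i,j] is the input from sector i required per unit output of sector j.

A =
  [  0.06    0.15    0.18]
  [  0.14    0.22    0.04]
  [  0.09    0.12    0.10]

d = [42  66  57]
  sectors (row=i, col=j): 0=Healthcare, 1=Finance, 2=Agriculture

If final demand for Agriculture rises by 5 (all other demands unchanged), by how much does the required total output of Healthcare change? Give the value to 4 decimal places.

1.1801

Form M = I − A:
  [  0.94   -0.15   -0.18]
  [ -0.14    0.78   -0.04]
  [ -0.09   -0.12    0.90]
Leontief inverse L = M⁻¹:
  [  1.1240    0.2525    0.2360]
  [  0.2089    1.3378    0.1012]
  [  0.1403    0.2036    1.1482]
Total output x = L · d:
  x_0 = 1.1240·42 + 0.2525·66 + 0.2360·57 = 77.3259
  x_1 = 0.2089·42 + 1.3378·66 + 0.1012·57 = 102.8420
  x_2 = 0.1403·42 + 0.2036·66 + 1.1482·57 = 84.7782
Δx_0 = L[0,2] · Δd_2 = 0.2360 · 5 = 1.1801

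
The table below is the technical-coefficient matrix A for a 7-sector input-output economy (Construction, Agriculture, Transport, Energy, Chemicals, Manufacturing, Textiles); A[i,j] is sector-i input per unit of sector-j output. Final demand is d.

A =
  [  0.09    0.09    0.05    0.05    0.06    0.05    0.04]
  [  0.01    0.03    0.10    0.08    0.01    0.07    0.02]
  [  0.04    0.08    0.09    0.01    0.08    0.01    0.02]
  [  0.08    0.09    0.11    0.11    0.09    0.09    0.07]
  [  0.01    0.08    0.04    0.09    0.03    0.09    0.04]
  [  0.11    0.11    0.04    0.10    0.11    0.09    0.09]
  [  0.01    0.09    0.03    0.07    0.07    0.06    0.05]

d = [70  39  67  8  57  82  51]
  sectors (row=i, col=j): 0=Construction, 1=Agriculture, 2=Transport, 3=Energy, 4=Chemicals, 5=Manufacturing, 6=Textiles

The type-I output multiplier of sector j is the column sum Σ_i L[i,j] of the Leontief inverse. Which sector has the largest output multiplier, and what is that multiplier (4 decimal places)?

Form M = I − A:
  [  0.91   -0.09   -0.05   -0.05   -0.06   -0.05   -0.04]
  [ -0.01    0.97   -0.10   -0.08   -0.01   -0.07   -0.02]
  [ -0.04   -0.08    0.91   -0.01   -0.08   -0.01   -0.02]
  [ -0.08   -0.09   -0.11    0.89   -0.09   -0.09   -0.07]
  [ -0.01   -0.08   -0.04   -0.09    0.97   -0.09   -0.04]
  [ -0.11   -0.11   -0.04   -0.10   -0.11    0.91   -0.09]
  [ -0.01   -0.09   -0.03   -0.07   -0.07   -0.06    0.95]
Leontief inverse L = M⁻¹:
  [  1.1285    0.1502    0.1029    0.1060    0.1065    0.1006    0.0747]
  [  0.0431    1.0793    0.1444    0.1223    0.0528    0.1075    0.0490]
  [  0.0619    0.1210    1.1293    0.0463    0.1104    0.0433    0.0411]
  [  0.1388    0.1836    0.1910    1.1952    0.1650    0.1666    0.1245]
  [  0.0481    0.1376    0.0916    0.1469    1.0779    0.1404    0.0764]
  [  0.1696    0.2050    0.1194    0.1911    0.1837    1.1721    0.1468]
  [  0.0424    0.1443    0.0788    0.1251    0.1128    0.1093    1.0834]
Total output x = L · d:
  x_0 = 1.1285·70 + 0.1502·39 + 0.1029·67 + 0.1060·8 + 0.1065·57 + 0.1006·82 + 0.0747·51 = 110.7243
  x_1 = 0.0431·70 + 1.0793·39 + 0.1444·67 + 0.1223·8 + 0.0528·57 + 0.1075·82 + 0.0490·51 = 70.0865
  x_2 = 0.0619·70 + 0.1210·39 + 1.1293·67 + 0.0463·8 + 0.1104·57 + 0.0433·82 + 0.0411·51 = 97.0316
  x_3 = 0.1388·70 + 0.1836·39 + 0.1910·67 + 1.1952·8 + 0.1650·57 + 0.1666·82 + 0.1245·51 = 68.6487
  x_4 = 0.0481·70 + 0.1376·39 + 0.0916·67 + 0.1469·8 + 1.0779·57 + 0.1404·82 + 0.0764·51 = 92.8928
  x_5 = 0.1696·70 + 0.2050·39 + 0.1194·67 + 0.1911·8 + 0.1837·57 + 1.1721·82 + 0.1468·51 = 143.4617
  x_6 = 0.0424·70 + 0.1443·39 + 0.0788·67 + 0.1251·8 + 0.1128·57 + 0.1093·82 + 1.0834·51 = 85.5175
Output multipliers (column sums of L):
  Construction: 1.6325
  Agriculture: 2.0208
  Transport: 1.8573
  Energy: 1.9330
  Chemicals: 1.8091
  Manufacturing: 1.8398
  Textiles: 1.5959

Agriculture (2.0208)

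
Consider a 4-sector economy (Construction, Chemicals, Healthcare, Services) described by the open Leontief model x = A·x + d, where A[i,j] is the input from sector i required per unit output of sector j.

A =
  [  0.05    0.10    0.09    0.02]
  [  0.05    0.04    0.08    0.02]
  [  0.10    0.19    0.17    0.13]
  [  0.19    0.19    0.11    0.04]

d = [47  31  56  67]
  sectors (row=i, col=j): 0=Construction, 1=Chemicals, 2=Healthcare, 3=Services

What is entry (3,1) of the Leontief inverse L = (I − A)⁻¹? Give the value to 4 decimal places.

Form M = I − A:
  [  0.95   -0.10   -0.09   -0.02]
  [ -0.05    0.96   -0.08   -0.02]
  [ -0.10   -0.19    0.83   -0.13]
  [ -0.19   -0.19   -0.11    0.96]
Leontief inverse L = M⁻¹:
  [  1.0838    0.1489    0.1378    0.0443]
  [  0.0773    1.0810    0.1179    0.0401]
  [  0.1876    0.3091    1.2793    0.1836]
  [  0.2513    0.2788    0.1972    1.0794]
Total output x = L · d:
  x_0 = 1.0838·47 + 0.1489·31 + 0.1378·56 + 0.0443·67 = 66.2425
  x_1 = 0.0773·47 + 1.0810·31 + 0.1179·56 + 0.0401·67 = 46.4331
  x_2 = 0.1876·47 + 0.3091·31 + 1.2793·56 + 0.1836·67 = 102.3409
  x_3 = 0.2513·47 + 0.2788·31 + 0.1972·56 + 1.0794·67 = 103.8186

L[3,1] = 0.2788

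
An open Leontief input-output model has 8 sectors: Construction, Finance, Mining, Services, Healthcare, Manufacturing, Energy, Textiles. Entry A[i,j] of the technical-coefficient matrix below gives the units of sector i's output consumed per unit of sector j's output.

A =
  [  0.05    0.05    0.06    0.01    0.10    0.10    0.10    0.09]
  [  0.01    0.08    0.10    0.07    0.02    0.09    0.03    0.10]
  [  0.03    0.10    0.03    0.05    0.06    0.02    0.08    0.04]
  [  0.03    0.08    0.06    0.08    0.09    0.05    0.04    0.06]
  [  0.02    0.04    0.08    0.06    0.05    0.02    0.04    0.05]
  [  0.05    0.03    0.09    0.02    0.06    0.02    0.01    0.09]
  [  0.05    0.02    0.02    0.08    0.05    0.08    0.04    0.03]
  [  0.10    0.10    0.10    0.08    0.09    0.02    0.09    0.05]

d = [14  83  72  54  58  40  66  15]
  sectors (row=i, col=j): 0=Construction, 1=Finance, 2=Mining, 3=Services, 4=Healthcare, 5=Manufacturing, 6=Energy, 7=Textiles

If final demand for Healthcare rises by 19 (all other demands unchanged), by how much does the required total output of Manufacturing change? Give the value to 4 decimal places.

Form M = I − A:
  [  0.95   -0.05   -0.06   -0.01   -0.10   -0.10   -0.10   -0.09]
  [ -0.01    0.92   -0.10   -0.07   -0.02   -0.09   -0.03   -0.10]
  [ -0.03   -0.10    0.97   -0.05   -0.06   -0.02   -0.08   -0.04]
  [ -0.03   -0.08   -0.06    0.92   -0.09   -0.05   -0.04   -0.06]
  [ -0.02   -0.04   -0.08   -0.06    0.95   -0.02   -0.04   -0.05]
  [ -0.05   -0.03   -0.09   -0.02   -0.06    0.98   -0.01   -0.09]
  [ -0.05   -0.02   -0.02   -0.08   -0.05   -0.08    0.96   -0.03]
  [ -0.10   -0.10   -0.10   -0.08   -0.09   -0.02   -0.09    0.95]
Leontief inverse L = M⁻¹:
  [  1.0954    0.1114    0.1296    0.0680    0.1641    0.1472    0.1539    0.1527]
  [  0.0508    1.1455    0.1658    0.1256    0.0795    0.1316    0.0798    0.1595]
  [  0.0596    0.1479    1.0816    0.0968    0.1052    0.0603    0.1182    0.0879]
  [  0.0660    0.1396    0.1232    1.1343    0.1466    0.0924    0.0868    0.1170]
  [  0.0471    0.0853    0.1235    0.1005    1.0924    0.0507    0.0765    0.0897]
  [  0.0814    0.0791    0.1380    0.0603    0.1064    1.0510    0.0528    0.1325]
  [  0.0787    0.0609    0.0664    0.1176    0.0955    0.1121    1.0743    0.0737]
  [  0.1461    0.1751    0.1762    0.1480    0.1638    0.0810    0.1545    1.1229]
Total output x = L · d:
  x_0 = 1.0954·14 + 0.1114·83 + 0.1296·72 + 0.0680·54 + 0.1641·58 + 0.1472·40 + 0.1539·66 + 0.1527·15 = 65.4353
  x_1 = 0.0508·14 + 1.1455·83 + 0.1658·72 + 0.1256·54 + 0.0795·58 + 0.1316·40 + 0.0798·66 + 0.1595·15 = 132.0365
  x_2 = 0.0596·14 + 0.1479·83 + 1.0816·72 + 0.0968·54 + 0.1052·58 + 0.0603·40 + 0.1182·66 + 0.0879·15 = 113.8471
  x_3 = 0.0660·14 + 0.1396·83 + 0.1232·72 + 1.1343·54 + 0.1466·58 + 0.0924·40 + 0.0868·66 + 0.1170·15 = 102.3120
  x_4 = 0.0471·14 + 0.0853·83 + 0.1235·72 + 0.1005·54 + 1.0924·58 + 0.0507·40 + 0.0765·66 + 0.0897·15 = 93.8453
  x_5 = 0.0814·14 + 0.0791·83 + 0.1380·72 + 0.0603·54 + 0.1064·58 + 1.0510·40 + 0.0528·66 + 0.1325·15 = 74.5748
  x_6 = 0.0787·14 + 0.0609·83 + 0.0664·72 + 0.1176·54 + 0.0955·58 + 0.1121·40 + 1.0743·66 + 0.0737·15 = 99.3167
  x_7 = 0.1461·14 + 0.1751·83 + 0.1762·72 + 0.1480·54 + 0.1638·58 + 0.0810·40 + 0.1545·66 + 1.1229·15 = 77.0452
Δx_5 = L[5,4] · Δd_4 = 0.1064 · 19 = 2.0210

2.0210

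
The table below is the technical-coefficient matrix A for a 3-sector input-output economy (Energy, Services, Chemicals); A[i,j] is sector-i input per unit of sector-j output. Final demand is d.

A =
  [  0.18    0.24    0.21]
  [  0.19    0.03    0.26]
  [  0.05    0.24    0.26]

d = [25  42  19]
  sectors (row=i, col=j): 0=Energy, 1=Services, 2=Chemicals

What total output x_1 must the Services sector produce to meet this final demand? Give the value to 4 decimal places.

70.0776

Form M = I − A:
  [  0.82   -0.24   -0.21]
  [ -0.19    0.97   -0.26]
  [ -0.05   -0.24    0.74]
Leontief inverse L = M⁻¹:
  [  1.3631    0.4742    0.5534]
  [  0.3195    1.2402    0.5264]
  [  0.1957    0.4343    1.5595]
Total output x = L · d:
  x_0 = 1.3631·25 + 0.4742·42 + 0.5534·19 = 64.5106
  x_1 = 0.3195·25 + 1.2402·42 + 0.5264·19 = 70.0776
  x_2 = 0.1957·25 + 0.4343·42 + 1.5595·19 = 52.7624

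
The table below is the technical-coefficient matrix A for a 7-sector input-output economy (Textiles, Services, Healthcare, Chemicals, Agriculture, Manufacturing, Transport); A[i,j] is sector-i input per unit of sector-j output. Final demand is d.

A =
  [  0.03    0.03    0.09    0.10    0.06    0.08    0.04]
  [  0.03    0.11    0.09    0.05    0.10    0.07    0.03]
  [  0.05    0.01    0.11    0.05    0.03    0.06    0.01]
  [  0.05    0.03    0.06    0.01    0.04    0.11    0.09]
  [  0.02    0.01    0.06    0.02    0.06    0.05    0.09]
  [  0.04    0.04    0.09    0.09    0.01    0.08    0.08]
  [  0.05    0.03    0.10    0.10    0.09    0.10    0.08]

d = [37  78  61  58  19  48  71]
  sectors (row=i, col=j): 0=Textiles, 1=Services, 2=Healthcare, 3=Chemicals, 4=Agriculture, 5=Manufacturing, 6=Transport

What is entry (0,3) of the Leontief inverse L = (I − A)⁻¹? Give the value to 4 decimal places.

L[0,3] = 0.1401

Form M = I − A:
  [  0.97   -0.03   -0.09   -0.10   -0.06   -0.08   -0.04]
  [ -0.03    0.89   -0.09   -0.05   -0.10   -0.07   -0.03]
  [ -0.05   -0.01    0.89   -0.05   -0.03   -0.06   -0.01]
  [ -0.05   -0.03   -0.06    0.99   -0.04   -0.11   -0.09]
  [ -0.02   -0.01   -0.06   -0.02    0.94   -0.05   -0.09]
  [ -0.04   -0.04   -0.09   -0.09   -0.01    0.92   -0.08]
  [ -0.05   -0.03   -0.10   -0.10   -0.09   -0.10    0.92]
Leontief inverse L = M⁻¹:
  [  1.0595    0.0522    0.1515    0.1401    0.0935    0.1370    0.0842]
  [  0.0605    1.1406    0.1591    0.0941    0.1429    0.1297    0.0760]
  [  0.0717    0.0245    1.1567    0.0809    0.0523    0.1002    0.0382]
  [  0.0773    0.0521    0.1205    1.0562    0.0735    0.1631    0.1311]
  [  0.0416    0.0249    0.1068    0.0536    1.0876    0.0914    0.1234]
  [  0.0713    0.0647    0.1552    0.1354    0.0461    1.1404    0.1238]
  [  0.0876    0.0578    0.1796    0.1542    0.1348    0.1732    1.1379]
Total output x = L · d:
  x_0 = 1.0595·37 + 0.0522·78 + 0.1515·61 + 0.1401·58 + 0.0935·19 + 0.1370·48 + 0.0842·71 = 74.9675
  x_1 = 0.0605·37 + 1.1406·78 + 0.1591·61 + 0.0941·58 + 0.1429·19 + 0.1297·48 + 0.0760·71 = 120.7105
  x_2 = 0.0717·37 + 0.0245·78 + 1.1567·61 + 0.0809·58 + 0.0523·19 + 0.1002·48 + 0.0382·71 = 88.3413
  x_3 = 0.0773·37 + 0.0521·78 + 0.1205·61 + 1.0562·58 + 0.0735·19 + 0.1631·48 + 0.1311·71 = 94.0611
  x_4 = 0.0416·37 + 0.0249·78 + 0.1068·61 + 0.0536·58 + 1.0876·19 + 0.0914·48 + 0.1234·71 = 46.9121
  x_5 = 0.0713·37 + 0.0647·78 + 0.1552·61 + 0.1354·58 + 0.0461·19 + 1.1404·48 + 0.1238·71 = 89.4108
  x_6 = 0.0876·37 + 0.0578·78 + 0.1796·61 + 0.1542·58 + 0.1348·19 + 0.1732·48 + 1.1379·71 = 119.3186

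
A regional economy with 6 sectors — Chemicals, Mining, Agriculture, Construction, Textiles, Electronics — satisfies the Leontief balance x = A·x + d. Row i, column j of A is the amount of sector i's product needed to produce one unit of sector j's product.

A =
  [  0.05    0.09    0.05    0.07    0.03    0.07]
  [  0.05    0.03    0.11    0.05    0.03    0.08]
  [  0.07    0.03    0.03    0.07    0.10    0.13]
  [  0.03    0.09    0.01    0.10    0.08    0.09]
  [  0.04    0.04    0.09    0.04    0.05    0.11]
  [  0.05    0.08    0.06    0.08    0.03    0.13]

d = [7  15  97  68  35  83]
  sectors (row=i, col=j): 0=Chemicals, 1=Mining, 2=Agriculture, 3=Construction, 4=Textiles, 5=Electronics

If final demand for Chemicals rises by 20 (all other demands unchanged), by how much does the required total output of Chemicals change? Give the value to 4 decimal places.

Form M = I − A:
  [  0.95   -0.09   -0.05   -0.07   -0.03   -0.07]
  [ -0.05    0.97   -0.11   -0.05   -0.03   -0.08]
  [ -0.07   -0.03    0.97   -0.07   -0.10   -0.13]
  [ -0.03   -0.09   -0.01    0.90   -0.08   -0.09]
  [ -0.04   -0.04   -0.09   -0.04    0.95   -0.11]
  [ -0.05   -0.08   -0.06   -0.08   -0.03    0.87]
Leontief inverse L = M⁻¹:
  [  1.0785    0.1263    0.0847    0.1118    0.0605    0.1303]
  [  0.0795    1.0656    0.1406    0.0918    0.0632    0.1429]
  [  0.1032    0.0763    1.0713    0.1198    0.1350    0.2049]
  [  0.0598    0.1310    0.0499    1.1459    0.1127    0.1571]
  [  0.0708    0.0774    0.1247    0.0834    1.0831    0.1770]
  [  0.0843    0.1252    0.1006    0.1314    0.0663    1.2047]
Total output x = L · d:
  x_0 = 1.0785·7 + 0.1263·15 + 0.0847·97 + 0.1118·68 + 0.0605·35 + 0.1303·83 = 38.1900
  x_1 = 0.0795·7 + 1.0656·15 + 0.1406·97 + 0.0918·68 + 0.0632·35 + 0.1429·83 = 50.4922
  x_2 = 0.1032·7 + 0.0763·15 + 1.0713·97 + 0.1198·68 + 0.1350·35 + 0.2049·83 = 135.6611
  x_3 = 0.0598·7 + 0.1310·15 + 0.0499·97 + 1.1459·68 + 0.1127·35 + 0.1571·83 = 102.1345
  x_4 = 0.0708·7 + 0.0774·15 + 0.1247·97 + 0.0834·68 + 1.0831·35 + 0.1770·83 = 72.0253
  x_5 = 0.0843·7 + 0.1252·15 + 0.1006·97 + 0.1314·68 + 0.0663·35 + 1.2047·83 = 123.4713
Δx_0 = L[0,0] · Δd_0 = 1.0785 · 20 = 21.5691

21.5691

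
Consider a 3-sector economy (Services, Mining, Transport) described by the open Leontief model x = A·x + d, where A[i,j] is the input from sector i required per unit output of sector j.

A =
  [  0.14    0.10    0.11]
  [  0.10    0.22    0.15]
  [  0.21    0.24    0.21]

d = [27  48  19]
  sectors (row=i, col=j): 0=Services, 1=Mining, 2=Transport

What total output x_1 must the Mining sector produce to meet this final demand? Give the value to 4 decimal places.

Form M = I − A:
  [  0.86   -0.10   -0.11]
  [ -0.10    0.78   -0.15]
  [ -0.21   -0.24    0.79]
Leontief inverse L = M⁻¹:
  [  1.2417    0.2256    0.2157]
  [  0.2365    1.4046    0.2996]
  [  0.4019    0.4867    1.4142]
Total output x = L · d:
  x_0 = 1.2417·27 + 0.2256·48 + 0.2157·19 = 48.4518
  x_1 = 0.2365·27 + 1.4046·48 + 0.2996·19 = 79.4966
  x_2 = 0.4019·27 + 0.4867·48 + 1.4142·19 = 61.0811

79.4966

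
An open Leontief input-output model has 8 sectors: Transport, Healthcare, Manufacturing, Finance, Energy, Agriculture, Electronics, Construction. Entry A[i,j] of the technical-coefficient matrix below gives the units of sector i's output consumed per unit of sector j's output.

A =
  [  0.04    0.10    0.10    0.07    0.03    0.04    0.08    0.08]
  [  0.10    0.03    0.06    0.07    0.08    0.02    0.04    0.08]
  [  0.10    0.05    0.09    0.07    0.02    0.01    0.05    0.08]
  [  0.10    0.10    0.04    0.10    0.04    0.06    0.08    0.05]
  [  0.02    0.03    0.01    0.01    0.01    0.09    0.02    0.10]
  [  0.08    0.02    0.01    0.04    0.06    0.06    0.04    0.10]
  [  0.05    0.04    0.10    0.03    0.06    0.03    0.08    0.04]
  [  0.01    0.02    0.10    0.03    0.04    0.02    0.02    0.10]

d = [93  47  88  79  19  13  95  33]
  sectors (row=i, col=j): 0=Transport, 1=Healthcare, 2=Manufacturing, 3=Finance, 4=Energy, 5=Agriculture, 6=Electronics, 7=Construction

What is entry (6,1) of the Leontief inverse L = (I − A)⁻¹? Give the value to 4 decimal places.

Form M = I − A:
  [  0.96   -0.10   -0.10   -0.07   -0.03   -0.04   -0.08   -0.08]
  [ -0.10    0.97   -0.06   -0.07   -0.08   -0.02   -0.04   -0.08]
  [ -0.10   -0.05    0.91   -0.07   -0.02   -0.01   -0.05   -0.08]
  [ -0.10   -0.10   -0.04    0.90   -0.04   -0.06   -0.08   -0.05]
  [ -0.02   -0.03   -0.01   -0.01    0.99   -0.09   -0.02   -0.10]
  [ -0.08   -0.02   -0.01   -0.04   -0.06    0.94   -0.04   -0.10]
  [ -0.05   -0.04   -0.10   -0.03   -0.06   -0.03    0.92   -0.04]
  [ -0.01   -0.02   -0.10   -0.03   -0.04   -0.02   -0.02    0.90]
Leontief inverse L = M⁻¹:
  [  1.1038    0.1477    0.1695    0.1242    0.0725    0.0743    0.1306    0.1553]
  [  0.1495    1.0756    0.1199    0.1161    0.1130    0.0546    0.0844    0.1484]
  [  0.1540    0.0973    1.1553    0.1199    0.0549    0.0400    0.0970    0.1466]
  [  0.1672    0.1556    0.1110    1.1592    0.0864    0.1010    0.1372    0.1299]
  [  0.0473    0.0494    0.0428    0.0333    1.0326    0.1089    0.0418    0.1429]
  [  0.1178    0.0545    0.0585    0.0752    0.0892    1.0898    0.0751    0.1590]
  [  0.0976    0.0775    0.1545    0.0699    0.0906    0.0584    1.1200    0.0995]
  [  0.0452    0.0467    0.1433    0.0606    0.0622    0.0402    0.0471    1.1488]
Total output x = L · d:
  x_0 = 1.1038·93 + 0.1477·47 + 0.1695·88 + 0.1242·79 + 0.0725·19 + 0.0743·13 + 0.1306·95 + 0.1553·33 = 154.1917
  x_1 = 0.1495·93 + 1.0756·47 + 0.1199·88 + 0.1161·79 + 0.1130·19 + 0.0546·13 + 0.0844·95 + 0.1484·33 = 99.9455
  x_2 = 0.1540·93 + 0.0973·47 + 1.1553·88 + 0.1199·79 + 0.0549·19 + 0.0400·13 + 0.0970·95 + 0.1466·33 = 145.6552
  x_3 = 0.1672·93 + 0.1556·47 + 0.1110·88 + 1.1592·79 + 0.0864·19 + 0.1010·13 + 0.1372·95 + 0.1299·33 = 144.4877
  x_4 = 0.0473·93 + 0.0494·47 + 0.0428·88 + 0.0333·79 + 1.0326·19 + 0.1089·13 + 0.0418·95 + 0.1429·33 = 42.8373
  x_5 = 0.1178·93 + 0.0545·47 + 0.0585·88 + 0.0752·79 + 0.0892·19 + 1.0898·13 + 0.0751·95 + 0.1590·33 = 52.8601
  x_6 = 0.0976·93 + 0.0775·47 + 0.1545·88 + 0.0699·79 + 0.0906·19 + 0.0584·13 + 1.1200·95 + 0.0995·33 = 143.9987
  x_7 = 0.0452·93 + 0.0467·47 + 0.1433·88 + 0.0606·79 + 0.0622·19 + 0.0402·13 + 0.0471·95 + 1.1488·33 = 67.8796

L[6,1] = 0.0775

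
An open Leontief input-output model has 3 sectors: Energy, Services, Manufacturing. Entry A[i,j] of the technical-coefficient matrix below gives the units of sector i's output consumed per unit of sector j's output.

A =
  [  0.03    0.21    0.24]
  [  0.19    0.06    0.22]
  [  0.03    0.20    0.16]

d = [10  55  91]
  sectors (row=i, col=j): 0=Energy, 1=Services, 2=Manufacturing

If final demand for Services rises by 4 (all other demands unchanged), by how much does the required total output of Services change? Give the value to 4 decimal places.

Form M = I − A:
  [  0.97   -0.21   -0.24]
  [ -0.19    0.94   -0.22]
  [ -0.03   -0.20    0.84]
Leontief inverse L = M⁻¹:
  [  1.1088    0.3337    0.4042]
  [  0.2472    1.2010    0.3852]
  [  0.0984    0.2979    1.2966]
Total output x = L · d:
  x_0 = 1.1088·10 + 0.3337·55 + 0.4042·91 = 66.2240
  x_1 = 0.2472·10 + 1.2010·55 + 0.3852·91 = 103.5762
  x_2 = 0.0984·10 + 0.2979·55 + 1.2966·91 = 135.3595
Δx_1 = L[1,1] · Δd_1 = 1.2010 · 4 = 4.8040

4.8040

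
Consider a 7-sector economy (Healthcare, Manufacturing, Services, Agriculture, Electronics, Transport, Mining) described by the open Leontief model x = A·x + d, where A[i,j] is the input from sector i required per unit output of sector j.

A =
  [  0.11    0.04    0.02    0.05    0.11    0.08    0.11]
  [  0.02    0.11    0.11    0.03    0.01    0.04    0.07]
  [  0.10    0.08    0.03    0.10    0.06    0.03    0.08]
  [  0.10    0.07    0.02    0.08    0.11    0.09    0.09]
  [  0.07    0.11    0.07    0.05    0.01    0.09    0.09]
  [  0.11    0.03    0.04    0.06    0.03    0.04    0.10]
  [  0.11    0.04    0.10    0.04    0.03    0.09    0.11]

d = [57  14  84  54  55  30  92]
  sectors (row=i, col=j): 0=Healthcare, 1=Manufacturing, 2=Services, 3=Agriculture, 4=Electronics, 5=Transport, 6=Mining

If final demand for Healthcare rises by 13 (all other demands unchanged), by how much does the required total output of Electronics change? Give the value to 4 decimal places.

Form M = I − A:
  [  0.89   -0.04   -0.02   -0.05   -0.11   -0.08   -0.11]
  [ -0.02    0.89   -0.11   -0.03   -0.01   -0.04   -0.07]
  [ -0.10   -0.08    0.97   -0.10   -0.06   -0.03   -0.08]
  [ -0.10   -0.07   -0.02    0.92   -0.11   -0.09   -0.09]
  [ -0.07   -0.11   -0.07   -0.05    0.99   -0.09   -0.09]
  [ -0.11   -0.03   -0.04   -0.06   -0.03    0.96   -0.10]
  [ -0.11   -0.04   -0.10   -0.04   -0.03   -0.09    0.89]
Leontief inverse L = M⁻¹:
  [  1.2037    0.1039    0.0782    0.1050    0.1621    0.1516    0.2080]
  [  0.0827    1.1617    0.1558    0.0732    0.0452    0.0841    0.1370]
  [  0.1835    0.1423    1.0834    0.1521    0.1124    0.0957    0.1688]
  [  0.1978    0.1407    0.0823    1.1395    0.1659    0.1654    0.1935]
  [  0.1530    0.1699    0.1253    0.1024    1.0577    0.1492    0.1776]
  [  0.1868    0.0788    0.0842    0.1054    0.0770    1.0970    0.1785]
  [  0.2061    0.1011    0.1548    0.0987    0.0856    0.1567    1.2072]
Total output x = L · d:
  x_0 = 1.2037·57 + 0.1039·14 + 0.0782·84 + 0.1050·54 + 0.1621·55 + 0.1516·30 + 0.2080·92 = 114.9068
  x_1 = 0.0827·57 + 1.1617·14 + 0.1558·84 + 0.0732·54 + 0.0452·55 + 0.0841·30 + 0.1370·92 = 55.6350
  x_2 = 0.1835·57 + 0.1423·14 + 1.0834·84 + 0.1521·54 + 0.1124·55 + 0.0957·30 + 0.1688·92 = 136.2545
  x_3 = 0.1978·57 + 0.1407·14 + 0.0823·84 + 1.1395·54 + 0.1659·55 + 0.1654·30 + 0.1935·92 = 113.5756
  x_4 = 0.1530·57 + 0.1699·14 + 0.1253·84 + 0.1024·54 + 1.0577·55 + 0.1492·30 + 0.1776·92 = 106.1447
  x_5 = 0.1868·57 + 0.0788·14 + 0.0842·84 + 0.1054·54 + 0.0770·55 + 1.0970·30 + 0.1785·92 = 78.0770
  x_6 = 0.2061·57 + 0.1011·14 + 0.1548·84 + 0.0987·54 + 0.0856·55 + 0.1567·30 + 1.2072·92 = 151.9605
Δx_4 = L[4,0] · Δd_0 = 0.1530 · 13 = 1.9888

1.9888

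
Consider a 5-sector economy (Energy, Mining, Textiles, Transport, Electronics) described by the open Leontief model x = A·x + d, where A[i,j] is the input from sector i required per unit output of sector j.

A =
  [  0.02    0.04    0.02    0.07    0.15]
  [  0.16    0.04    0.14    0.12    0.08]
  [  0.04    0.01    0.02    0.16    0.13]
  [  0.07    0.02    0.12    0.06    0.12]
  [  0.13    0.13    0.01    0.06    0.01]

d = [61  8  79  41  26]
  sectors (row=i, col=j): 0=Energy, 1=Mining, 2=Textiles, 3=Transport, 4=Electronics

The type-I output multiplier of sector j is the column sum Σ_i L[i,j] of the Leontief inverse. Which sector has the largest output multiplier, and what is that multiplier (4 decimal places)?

Electronics (1.7820)

Form M = I − A:
  [  0.98   -0.04   -0.02   -0.07   -0.15]
  [ -0.16    0.96   -0.14   -0.12   -0.08]
  [ -0.04   -0.01    0.98   -0.16   -0.13]
  [ -0.07   -0.02   -0.12    0.94   -0.12]
  [ -0.13   -0.13   -0.01   -0.06    0.99]
Leontief inverse L = M⁻¹:
  [  1.0667    0.0725    0.0473    0.1087    0.1869]
  [  0.2202    1.0797    0.1845    0.1964    0.1686]
  [  0.0885    0.0433    1.0551    0.2032    0.1801]
  [  0.1180    0.0537    0.1485    1.1161    0.1770]
  [  0.1770    0.1550    0.0501    0.1098    1.0693]
Total output x = L · d:
  x_0 = 1.0667·61 + 0.0725·8 + 0.0473·79 + 0.1087·41 + 0.1869·26 = 78.7055
  x_1 = 0.2202·61 + 1.0797·8 + 0.1845·79 + 0.1964·41 + 0.1686·26 = 49.0835
  x_2 = 0.0885·61 + 0.0433·8 + 1.0551·79 + 0.2032·41 + 0.1801·26 = 102.1163
  x_3 = 0.1180·61 + 0.0537·8 + 0.1485·79 + 1.1161·41 + 0.1770·26 = 69.7245
  x_4 = 0.1770·61 + 0.1550·8 + 0.0501·79 + 0.1098·41 + 1.0693·26 = 48.3002
Output multipliers (column sums of L):
  Energy: 1.6705
  Mining: 1.4042
  Textiles: 1.4856
  Transport: 1.7341
  Electronics: 1.7820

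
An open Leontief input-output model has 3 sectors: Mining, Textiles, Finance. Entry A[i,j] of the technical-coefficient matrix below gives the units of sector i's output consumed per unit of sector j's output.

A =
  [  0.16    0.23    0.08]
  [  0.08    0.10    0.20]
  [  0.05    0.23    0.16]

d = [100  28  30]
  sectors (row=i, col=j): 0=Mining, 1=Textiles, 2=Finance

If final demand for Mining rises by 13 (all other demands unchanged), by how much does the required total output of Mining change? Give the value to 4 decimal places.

16.0921

Form M = I − A:
  [  0.84   -0.23   -0.08]
  [ -0.08    0.90   -0.20]
  [ -0.05   -0.23    0.84]
Leontief inverse L = M⁻¹:
  [  1.2379    0.3689    0.2057]
  [  0.1346    1.2232    0.3041]
  [  0.1105    0.3569    1.2860]
Total output x = L · d:
  x_0 = 1.2379·100 + 0.3689·28 + 0.2057·30 = 140.2872
  x_1 = 0.1346·100 + 1.2232·28 + 0.3041·30 = 56.8312
  x_2 = 0.1105·100 + 0.3569·28 + 1.2860·30 = 59.6256
Δx_0 = L[0,0] · Δd_0 = 1.2379 · 13 = 16.0921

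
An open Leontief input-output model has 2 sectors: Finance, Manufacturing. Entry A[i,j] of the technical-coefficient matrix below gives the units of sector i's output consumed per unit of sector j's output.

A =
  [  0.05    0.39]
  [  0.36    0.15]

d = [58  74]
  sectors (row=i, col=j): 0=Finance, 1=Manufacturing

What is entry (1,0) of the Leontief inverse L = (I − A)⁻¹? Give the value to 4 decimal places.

L[1,0] = 0.5396

Form M = I − A:
  [  0.95   -0.39]
  [ -0.36    0.85]
Leontief inverse L = M⁻¹:
  [  1.2742    0.5846]
  [  0.5396    1.4241]
Total output x = L · d:
  x_0 = 1.2742·58 + 0.5846·74 = 117.1638
  x_1 = 0.5396·58 + 1.4241·74 = 136.6812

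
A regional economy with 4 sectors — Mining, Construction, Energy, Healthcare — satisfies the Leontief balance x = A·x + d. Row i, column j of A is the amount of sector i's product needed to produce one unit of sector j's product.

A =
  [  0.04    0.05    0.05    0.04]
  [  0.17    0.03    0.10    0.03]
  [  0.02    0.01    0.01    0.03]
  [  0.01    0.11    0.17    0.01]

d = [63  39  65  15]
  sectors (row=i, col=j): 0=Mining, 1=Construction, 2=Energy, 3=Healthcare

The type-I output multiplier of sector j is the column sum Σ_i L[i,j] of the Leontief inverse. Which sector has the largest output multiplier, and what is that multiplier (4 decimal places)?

Energy (1.3976)

Form M = I − A:
  [  0.96   -0.05   -0.05   -0.04]
  [ -0.17    0.97   -0.10   -0.03]
  [ -0.02   -0.01    0.99   -0.03]
  [ -0.01   -0.11   -0.17    0.99]
Leontief inverse L = M⁻¹:
  [  1.0542    0.0603    0.0673    0.0465]
  [  0.1884    1.0468    0.1226    0.0430]
  [  0.0243    0.0154    1.0184    0.0323]
  [  0.0357    0.1196    0.1892    1.0209]
Total output x = L · d:
  x_0 = 1.0542·63 + 0.0603·39 + 0.0673·65 + 0.0465·15 = 73.8408
  x_1 = 0.1884·63 + 1.0468·39 + 0.1226·65 + 0.0430·15 = 61.3094
  x_2 = 0.0243·63 + 0.0154·39 + 1.0184·65 + 0.0323·15 = 68.8138
  x_3 = 0.0357·63 + 0.1196·39 + 0.1892·65 + 1.0209·15 = 34.5261
Output multipliers (column sums of L):
  Mining: 1.3026
  Construction: 1.2421
  Energy: 1.3976
  Healthcare: 1.1427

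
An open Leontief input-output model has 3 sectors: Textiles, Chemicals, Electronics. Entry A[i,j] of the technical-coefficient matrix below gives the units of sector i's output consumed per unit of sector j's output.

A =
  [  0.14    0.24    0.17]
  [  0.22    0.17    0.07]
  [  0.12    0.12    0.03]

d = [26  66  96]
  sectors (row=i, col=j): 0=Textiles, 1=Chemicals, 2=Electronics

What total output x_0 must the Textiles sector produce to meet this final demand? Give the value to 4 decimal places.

Form M = I − A:
  [  0.86   -0.24   -0.17]
  [ -0.22    0.83   -0.07]
  [ -0.12   -0.12    0.97]
Leontief inverse L = M⁻¹:
  [  1.3050    0.4147    0.2586]
  [  0.3633    1.3330    0.1599]
  [  0.2064    0.2162    1.0827]
Total output x = L · d:
  x_0 = 1.3050·26 + 0.4147·66 + 0.2586·96 = 86.1309
  x_1 = 0.3633·26 + 1.3330·66 + 0.1599·96 = 112.7700
  x_2 = 0.2064·26 + 0.2162·66 + 1.0827·96 = 123.5754

86.1309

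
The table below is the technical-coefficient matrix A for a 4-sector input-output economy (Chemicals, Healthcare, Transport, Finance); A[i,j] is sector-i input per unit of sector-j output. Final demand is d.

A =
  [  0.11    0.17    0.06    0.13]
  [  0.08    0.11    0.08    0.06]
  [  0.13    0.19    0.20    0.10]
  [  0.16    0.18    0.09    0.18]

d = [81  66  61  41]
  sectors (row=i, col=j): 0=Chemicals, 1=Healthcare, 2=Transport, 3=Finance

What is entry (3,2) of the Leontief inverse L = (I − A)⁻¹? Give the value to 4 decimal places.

L[3,2] = 0.2079

Form M = I − A:
  [  0.89   -0.17   -0.06   -0.13]
  [ -0.08    0.89   -0.08   -0.06]
  [ -0.13   -0.19    0.80   -0.10]
  [ -0.16   -0.18   -0.09    0.82]
Leontief inverse L = M⁻¹:
  [  1.2152    0.3111    0.1485    0.2335]
  [  0.1539    1.2109    0.1474    0.1310]
  [  0.2716    0.3842    1.3351    0.2340]
  [  0.3007    0.3687    0.2079    1.3195]
Total output x = L · d:
  x_0 = 1.2152·81 + 0.3111·66 + 0.1485·61 + 0.2335·41 = 137.5985
  x_1 = 0.1539·81 + 1.2109·66 + 0.1474·61 + 0.1310·41 = 106.7505
  x_2 = 0.2716·81 + 0.3842·66 + 1.3351·61 + 0.2340·41 = 138.3969
  x_3 = 0.3007·81 + 0.3687·66 + 0.2079·61 + 1.3195·41 = 115.4714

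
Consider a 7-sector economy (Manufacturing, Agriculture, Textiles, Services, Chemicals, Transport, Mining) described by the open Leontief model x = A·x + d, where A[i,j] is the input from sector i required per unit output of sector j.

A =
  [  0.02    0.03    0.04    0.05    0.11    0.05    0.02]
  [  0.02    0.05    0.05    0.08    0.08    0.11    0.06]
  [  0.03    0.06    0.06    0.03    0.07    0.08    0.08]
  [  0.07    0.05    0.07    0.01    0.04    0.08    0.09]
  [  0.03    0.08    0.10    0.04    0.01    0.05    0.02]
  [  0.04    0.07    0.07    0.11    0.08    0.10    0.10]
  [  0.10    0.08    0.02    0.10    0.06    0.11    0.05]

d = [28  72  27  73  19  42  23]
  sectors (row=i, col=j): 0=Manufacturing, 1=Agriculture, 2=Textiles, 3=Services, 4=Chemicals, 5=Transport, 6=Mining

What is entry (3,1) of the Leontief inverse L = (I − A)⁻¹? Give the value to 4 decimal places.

L[3,1] = 0.0955

Form M = I − A:
  [  0.98   -0.03   -0.04   -0.05   -0.11   -0.05   -0.02]
  [ -0.02    0.95   -0.05   -0.08   -0.08   -0.11   -0.06]
  [ -0.03   -0.06    0.94   -0.03   -0.07   -0.08   -0.08]
  [ -0.07   -0.05   -0.07    0.99   -0.04   -0.08   -0.09]
  [ -0.03   -0.08   -0.10   -0.04    0.99   -0.05   -0.02]
  [ -0.04   -0.07   -0.07   -0.11   -0.08    0.90   -0.10]
  [ -0.10   -0.08   -0.02   -0.10   -0.06   -0.11    0.95]
Leontief inverse L = M⁻¹:
  [  1.0436    0.0654    0.0771    0.0819    0.1409    0.0944    0.0533]
  [  0.0578    1.1014    0.1004    0.1316    0.1292    0.1795    0.1133]
  [  0.0639    0.1069    1.1038    0.0787    0.1162    0.1436    0.1261]
  [  0.1034    0.0955    0.1114    1.0596    0.0896    0.1430    0.1349]
  [  0.0543    0.1151    0.1346    0.0758    1.0498    0.1014    0.0597]
  [  0.0889    0.1338    0.1310    0.1738    0.1430    1.1877    0.1658]
  [  0.1407    0.1347    0.0752    0.1578    0.1205    0.1871    1.1076]
Total output x = L · d:
  x_0 = 1.0436·28 + 0.0654·72 + 0.0771·27 + 0.0819·73 + 0.1409·19 + 0.0944·42 + 0.0533·23 = 49.8609
  x_1 = 0.0578·28 + 1.1014·72 + 0.1004·27 + 0.1316·73 + 0.1292·19 + 0.1795·42 + 0.1133·23 = 105.8284
  x_2 = 0.0639·28 + 0.1069·72 + 1.1038·27 + 0.0787·73 + 0.1162·19 + 0.1436·42 + 0.1261·23 = 56.1679
  x_3 = 0.1034·28 + 0.0955·72 + 0.1114·27 + 1.0596·73 + 0.0896·19 + 0.1430·42 + 0.1349·23 = 100.9383
  x_4 = 0.0543·28 + 0.1151·72 + 0.1346·27 + 0.0758·73 + 1.0498·19 + 0.1014·42 + 0.0597·23 = 44.5560
  x_5 = 0.0889·28 + 0.1338·72 + 0.1310·27 + 0.1738·73 + 0.1430·19 + 1.1877·42 + 0.1658·23 = 84.7584
  x_6 = 0.1407·28 + 0.1347·72 + 0.0752·27 + 0.1578·73 + 0.1205·19 + 0.1871·42 + 1.1076·23 = 62.8067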